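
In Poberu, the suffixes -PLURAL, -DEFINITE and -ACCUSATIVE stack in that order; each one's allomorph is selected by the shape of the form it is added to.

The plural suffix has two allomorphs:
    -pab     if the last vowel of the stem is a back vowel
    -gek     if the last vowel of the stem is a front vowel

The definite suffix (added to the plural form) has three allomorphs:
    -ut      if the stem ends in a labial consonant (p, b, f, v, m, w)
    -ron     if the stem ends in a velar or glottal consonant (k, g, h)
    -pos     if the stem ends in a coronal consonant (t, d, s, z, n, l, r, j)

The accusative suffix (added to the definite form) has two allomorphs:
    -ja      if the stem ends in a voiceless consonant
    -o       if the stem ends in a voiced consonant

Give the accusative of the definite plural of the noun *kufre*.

kufregekrono

*kufre*: last vowel = /e/, a front vowel → -gek → *kufregek*.
Since the final consonant of the plural form *kufregek* is /k/ (velar/glottal), it takes -ron, giving *kufregekron*.
The definite form *kufregekron*: final consonant = /n/, voiced → -o → *kufregekrono*.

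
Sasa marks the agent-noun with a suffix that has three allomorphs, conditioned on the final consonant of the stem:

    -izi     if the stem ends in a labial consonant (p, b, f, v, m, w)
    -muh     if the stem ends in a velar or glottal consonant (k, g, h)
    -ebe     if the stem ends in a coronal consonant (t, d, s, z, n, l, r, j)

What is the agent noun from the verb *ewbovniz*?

*ewbovniz*: final consonant = /z/, coronal → -ebe → *ewbovnizebe*.

ewbovnizebe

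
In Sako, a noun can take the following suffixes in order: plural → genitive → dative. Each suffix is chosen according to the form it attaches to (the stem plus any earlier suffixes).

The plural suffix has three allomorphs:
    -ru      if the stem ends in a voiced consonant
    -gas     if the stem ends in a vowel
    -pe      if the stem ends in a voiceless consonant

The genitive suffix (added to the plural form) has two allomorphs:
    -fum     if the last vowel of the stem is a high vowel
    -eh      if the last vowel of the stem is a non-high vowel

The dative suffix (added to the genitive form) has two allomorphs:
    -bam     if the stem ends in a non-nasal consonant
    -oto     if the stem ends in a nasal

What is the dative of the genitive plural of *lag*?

lagrufumoto

Since the final sound of *lag* is /g/ (a voiced consonant), it takes -ru, giving *lagru*.
Since the last vowel of the plural form *lagru* is /u/ (a high vowel), it takes -fum, giving *lagrufum*.
The final consonant of the genitive form *lagrufum* is /m/, which is a nasal, so the dative suffix is -oto, giving *lagrufumoto*.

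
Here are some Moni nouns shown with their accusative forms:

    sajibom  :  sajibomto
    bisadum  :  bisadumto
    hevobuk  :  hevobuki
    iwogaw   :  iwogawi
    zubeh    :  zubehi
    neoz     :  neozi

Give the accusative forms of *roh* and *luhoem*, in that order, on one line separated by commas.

The alternation tracks the final consonant of the stem — -to when the stem ends in a nasal (*sajibom*, *bisadum*); -i when the stem ends in a non-nasal consonant (*hevobuk*, *iwogaw*, *zubeh*, *neoz*).
The final consonant of *roh* is /h/, which is non-nasal, so the suffix is -i, giving *rohi*.
*luhoem* — final consonant /m/ (a nasal) → -to → *luhoemto*.

rohi, luhoemto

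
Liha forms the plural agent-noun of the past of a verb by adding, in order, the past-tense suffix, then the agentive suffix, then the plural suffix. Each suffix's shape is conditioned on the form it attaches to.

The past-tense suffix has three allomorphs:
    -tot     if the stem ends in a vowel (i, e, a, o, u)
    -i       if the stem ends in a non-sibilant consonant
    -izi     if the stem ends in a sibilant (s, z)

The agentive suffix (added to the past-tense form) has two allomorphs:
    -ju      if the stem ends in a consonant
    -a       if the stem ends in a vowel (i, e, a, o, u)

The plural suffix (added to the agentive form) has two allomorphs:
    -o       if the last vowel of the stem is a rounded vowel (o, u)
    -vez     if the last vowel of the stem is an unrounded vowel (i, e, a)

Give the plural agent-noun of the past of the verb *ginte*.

*ginte*: final sound = /e/, a vowel → -tot → *gintetot*.
The final sound of the past-tense form *gintetot* is /t/, which is a consonant, so the agentive suffix is -ju, giving *gintetotju*.
The agentive form *gintetotju*: last vowel = /u/, a rounded vowel → -o → *gintetotjuo*.

gintetotjuo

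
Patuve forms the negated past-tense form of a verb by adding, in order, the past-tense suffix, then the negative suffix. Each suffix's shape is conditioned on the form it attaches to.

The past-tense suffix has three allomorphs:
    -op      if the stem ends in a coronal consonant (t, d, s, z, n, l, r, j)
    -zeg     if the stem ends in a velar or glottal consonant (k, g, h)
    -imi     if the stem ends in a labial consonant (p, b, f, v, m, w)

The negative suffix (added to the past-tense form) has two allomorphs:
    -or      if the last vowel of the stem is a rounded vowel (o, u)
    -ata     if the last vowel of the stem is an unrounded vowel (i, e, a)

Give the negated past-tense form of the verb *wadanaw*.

*wadanaw* — final consonant /w/ (labial) → -imi → *wadanawimi*.
Since the last vowel of the past-tense form *wadanawimi* is /i/ (an unrounded vowel), it takes -ata, giving *wadanawimiata*.

wadanawimiata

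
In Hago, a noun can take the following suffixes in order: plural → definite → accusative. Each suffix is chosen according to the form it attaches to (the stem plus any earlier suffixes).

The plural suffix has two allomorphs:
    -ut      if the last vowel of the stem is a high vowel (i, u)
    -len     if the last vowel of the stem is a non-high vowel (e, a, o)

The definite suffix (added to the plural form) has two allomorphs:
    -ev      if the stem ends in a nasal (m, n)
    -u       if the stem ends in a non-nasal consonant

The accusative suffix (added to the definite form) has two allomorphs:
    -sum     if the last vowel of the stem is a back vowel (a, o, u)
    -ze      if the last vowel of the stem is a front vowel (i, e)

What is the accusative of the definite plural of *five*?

fivelenevze

The last vowel of *five* is /e/, which is a non-high vowel, so the plural suffix is -len, giving *fivelen*.
The plural form *fivelen* — final consonant /n/ (a nasal) → -ev → *fivelenev*.
The definite form *fivelenev* — last vowel /e/ (a front vowel) → -ze → *fivelenevze*.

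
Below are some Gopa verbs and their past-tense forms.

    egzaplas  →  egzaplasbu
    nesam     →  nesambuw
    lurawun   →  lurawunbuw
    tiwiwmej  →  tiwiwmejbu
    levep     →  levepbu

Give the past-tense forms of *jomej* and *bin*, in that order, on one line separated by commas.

jomejbu, binbuw

The pattern is nasality of the final consonant: -buw when the stem ends in a nasal (*nesam*, *lurawun*); -bu when the stem ends in a non-nasal consonant (*egzaplas*, *tiwiwmej*, *levep*).
*jomej*: final consonant = /j/, non-nasal → -bu → *jomejbu*.
*bin*: final consonant = /n/, a nasal → -buw → *binbuw*.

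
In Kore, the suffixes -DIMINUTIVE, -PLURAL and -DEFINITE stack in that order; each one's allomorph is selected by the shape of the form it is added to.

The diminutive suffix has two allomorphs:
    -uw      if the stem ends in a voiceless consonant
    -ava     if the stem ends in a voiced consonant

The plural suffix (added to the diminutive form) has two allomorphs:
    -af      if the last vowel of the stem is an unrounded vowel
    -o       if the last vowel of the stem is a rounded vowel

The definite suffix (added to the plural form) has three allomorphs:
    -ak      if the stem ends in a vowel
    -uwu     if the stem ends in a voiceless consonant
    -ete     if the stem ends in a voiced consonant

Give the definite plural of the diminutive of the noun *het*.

hetuwoak

The final consonant of *het* is /t/, which is voiceless, so the diminutive suffix is -uw, giving *hetuw*.
Since the last vowel of the diminutive form *hetuw* is /u/ (a rounded vowel), it takes -o, giving *hetuwo*.
The plural form *hetuwo* — final sound /o/ (a vowel) → -ak → *hetuwoak*.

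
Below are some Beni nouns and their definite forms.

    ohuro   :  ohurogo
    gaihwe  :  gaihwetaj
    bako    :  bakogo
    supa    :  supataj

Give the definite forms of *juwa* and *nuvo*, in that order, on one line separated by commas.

The pattern is rounding harmony: -go when the last vowel of the stem is a rounded vowel (*ohuro*, *bako*); -taj when the last vowel of the stem is an unrounded vowel (*gaihwe*, *supa*).
The last vowel of *juwa* is /a/, which is an unrounded vowel, so the suffix is -taj, giving *juwataj*.
The last vowel of *nuvo* is /o/, which is a rounded vowel, so the suffix is -go, giving *nuvogo*.

juwataj, nuvogo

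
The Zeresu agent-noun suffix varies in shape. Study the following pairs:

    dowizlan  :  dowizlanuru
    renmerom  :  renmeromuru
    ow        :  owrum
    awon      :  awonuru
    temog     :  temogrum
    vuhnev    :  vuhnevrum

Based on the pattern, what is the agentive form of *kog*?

kogrum

Looking at the final consonant of each stem: -uru when the stem ends in a nasal (*dowizlan*, *renmerom*, *awon*); -rum when the stem ends in a non-nasal consonant (*ow*, *temog*, *vuhnev*).
Since the final consonant of *kog* is /g/ (non-nasal), it takes -rum, giving *kogrum*.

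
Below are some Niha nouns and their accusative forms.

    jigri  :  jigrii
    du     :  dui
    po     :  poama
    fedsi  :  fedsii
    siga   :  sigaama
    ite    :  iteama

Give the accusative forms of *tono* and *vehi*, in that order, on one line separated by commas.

Looking at the last vowel of each stem: -i when the last vowel of the stem is a high vowel (*jigri*, *du*, *fedsi*); -ama when the last vowel of the stem is a non-high vowel (*po*, *siga*, *ite*).
Since the last vowel of *tono* is /o/ (a non-high vowel), it takes -ama, giving *tonoama*.
The last vowel of *vehi* is /i/, which is a high vowel, so the suffix is -i, giving *vehii*.

tonoama, vehii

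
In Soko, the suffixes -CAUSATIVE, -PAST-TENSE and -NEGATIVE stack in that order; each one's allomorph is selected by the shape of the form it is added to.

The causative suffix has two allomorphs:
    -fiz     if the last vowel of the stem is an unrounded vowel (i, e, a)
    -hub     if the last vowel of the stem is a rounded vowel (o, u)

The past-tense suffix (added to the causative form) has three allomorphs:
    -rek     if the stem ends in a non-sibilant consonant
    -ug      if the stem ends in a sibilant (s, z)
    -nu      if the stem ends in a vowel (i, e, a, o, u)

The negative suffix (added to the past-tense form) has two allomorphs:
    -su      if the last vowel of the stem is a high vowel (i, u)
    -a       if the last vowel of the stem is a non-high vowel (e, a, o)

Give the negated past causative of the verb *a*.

afizugsu

Since the last vowel of *a* is /a/ (an unrounded vowel), it takes -fiz, giving *afiz*.
The causative form *afiz* — final sound /z/ (a sibilant) → -ug → *afizug*.
The past-tense form *afizug* — last vowel /u/ (a high vowel) → -su → *afizugsu*.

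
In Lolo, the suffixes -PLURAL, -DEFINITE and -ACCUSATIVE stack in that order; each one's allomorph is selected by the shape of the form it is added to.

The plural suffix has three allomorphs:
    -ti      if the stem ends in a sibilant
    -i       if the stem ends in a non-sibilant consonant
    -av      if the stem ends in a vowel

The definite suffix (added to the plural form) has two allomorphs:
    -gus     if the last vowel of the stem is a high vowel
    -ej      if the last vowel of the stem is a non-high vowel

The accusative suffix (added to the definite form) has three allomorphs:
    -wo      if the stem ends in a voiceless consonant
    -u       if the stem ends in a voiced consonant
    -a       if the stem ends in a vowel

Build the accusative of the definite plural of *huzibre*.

*huzibre* — final sound /e/ (a vowel) → -av → *huzibreav*.
The plural form *huzibreav* — last vowel /a/ (a non-high vowel) → -ej → *huzibreavej*.
Since the final sound of the definite form *huzibreavej* is /j/ (a voiced consonant), it takes -u, giving *huzibreaveju*.

huzibreaveju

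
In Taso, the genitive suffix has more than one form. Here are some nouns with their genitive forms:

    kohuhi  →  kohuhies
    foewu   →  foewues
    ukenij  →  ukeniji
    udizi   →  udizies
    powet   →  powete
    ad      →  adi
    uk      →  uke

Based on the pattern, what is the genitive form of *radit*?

radite

The alternation tracks the final sound of the stem — -e when the stem ends in a voiceless consonant (*powet*, *uk*); -i when the stem ends in a voiced consonant (*ukenij*, *ad*); -es when the stem ends in a vowel (*kohuhi*, *foewu*, *udizi*).
The final sound of *radit* is /t/, which is a voiceless consonant, so the suffix is -e, giving *radite*.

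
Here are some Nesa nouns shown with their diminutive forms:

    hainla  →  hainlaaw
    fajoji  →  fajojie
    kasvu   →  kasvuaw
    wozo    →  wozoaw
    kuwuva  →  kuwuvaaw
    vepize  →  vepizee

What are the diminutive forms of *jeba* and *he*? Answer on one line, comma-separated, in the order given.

The pattern is front/back vowel harmony: -e when the last vowel of the stem is a front vowel (*fajoji*, *vepize*); -aw when the last vowel of the stem is a back vowel (*hainla*, *kasvu*, *wozo*, *kuwuva*).
*jeba*: last vowel = /a/, a back vowel → -aw → *jebaaw*.
*he*: last vowel = /e/, a front vowel → -e → *hee*.

jebaaw, hee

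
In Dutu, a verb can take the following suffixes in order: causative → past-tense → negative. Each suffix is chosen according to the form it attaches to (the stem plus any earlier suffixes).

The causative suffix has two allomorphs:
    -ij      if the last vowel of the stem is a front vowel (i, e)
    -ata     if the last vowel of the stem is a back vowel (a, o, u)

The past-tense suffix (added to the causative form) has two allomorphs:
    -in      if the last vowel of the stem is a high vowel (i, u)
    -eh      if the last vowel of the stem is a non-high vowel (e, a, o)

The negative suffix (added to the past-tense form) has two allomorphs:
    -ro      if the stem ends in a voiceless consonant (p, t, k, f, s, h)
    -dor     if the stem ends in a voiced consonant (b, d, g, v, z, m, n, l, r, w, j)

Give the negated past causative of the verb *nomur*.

nomurataehro

Since the last vowel of *nomur* is /u/ (a back vowel), it takes -ata, giving *nomurata*.
Since the last vowel of the causative form *nomurata* is /a/ (a non-high vowel), it takes -eh, giving *nomurataeh*.
The past-tense form *nomurataeh* — final consonant /h/ (voiceless) → -ro → *nomurataehro*.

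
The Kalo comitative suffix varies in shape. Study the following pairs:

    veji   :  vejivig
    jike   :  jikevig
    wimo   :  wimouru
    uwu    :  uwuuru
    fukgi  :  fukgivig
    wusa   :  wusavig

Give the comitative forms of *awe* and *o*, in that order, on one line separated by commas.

The alternation tracks the last vowel of the stem — -uru when the last vowel of the stem is a rounded vowel (*wimo*, *uwu*); -vig when the last vowel of the stem is an unrounded vowel (*veji*, *jike*, *fukgi*, *wusa*).
Since the last vowel of *awe* is /e/ (an unrounded vowel), it takes -vig, giving *awevig*.
Since the last vowel of *o* is /o/ (a rounded vowel), it takes -uru, giving *ouru*.

awevig, ouru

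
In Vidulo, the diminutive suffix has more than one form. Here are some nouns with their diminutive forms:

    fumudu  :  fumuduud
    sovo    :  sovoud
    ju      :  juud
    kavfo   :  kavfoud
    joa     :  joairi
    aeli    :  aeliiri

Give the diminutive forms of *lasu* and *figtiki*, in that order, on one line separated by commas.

lasuud, figtikiiri

The suffix is conditioned by the last vowel: -ud when the last vowel of the stem is a rounded vowel (*fumudu*, *sovo*, *ju*, *kavfo*); -iri when the last vowel of the stem is an unrounded vowel (*joa*, *aeli*).
Since the last vowel of *lasu* is /u/ (a rounded vowel), it takes -ud, giving *lasuud*.
The last vowel of *figtiki* is /i/, which is an unrounded vowel, so the suffix is -iri, giving *figtikiiri*.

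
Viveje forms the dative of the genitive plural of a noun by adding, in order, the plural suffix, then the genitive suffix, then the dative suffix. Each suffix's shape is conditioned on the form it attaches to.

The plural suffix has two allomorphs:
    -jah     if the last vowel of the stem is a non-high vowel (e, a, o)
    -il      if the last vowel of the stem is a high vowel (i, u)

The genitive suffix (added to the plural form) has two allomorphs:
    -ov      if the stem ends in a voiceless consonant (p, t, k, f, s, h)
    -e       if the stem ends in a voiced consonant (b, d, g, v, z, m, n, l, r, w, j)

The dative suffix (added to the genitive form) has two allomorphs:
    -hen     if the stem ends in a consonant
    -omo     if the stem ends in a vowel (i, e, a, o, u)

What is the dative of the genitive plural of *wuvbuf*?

Since the last vowel of *wuvbuf* is /u/ (a high vowel), it takes -il, giving *wuvbufil*.
The plural form *wuvbufil* — final consonant /l/ (voiced) → -e → *wuvbufile*.
The genitive form *wuvbufile* — final sound /e/ (a vowel) → -omo → *wuvbufileomo*.

wuvbufileomo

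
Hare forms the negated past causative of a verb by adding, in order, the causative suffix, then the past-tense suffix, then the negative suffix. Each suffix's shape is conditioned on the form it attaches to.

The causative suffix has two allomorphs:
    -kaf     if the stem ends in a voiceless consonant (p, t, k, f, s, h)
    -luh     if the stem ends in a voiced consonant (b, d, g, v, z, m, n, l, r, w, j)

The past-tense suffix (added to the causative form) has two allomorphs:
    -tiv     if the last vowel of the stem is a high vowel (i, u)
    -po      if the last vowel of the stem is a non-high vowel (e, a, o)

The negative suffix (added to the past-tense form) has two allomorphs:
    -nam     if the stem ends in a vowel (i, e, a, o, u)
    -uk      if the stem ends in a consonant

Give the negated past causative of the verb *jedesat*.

jedesatkafponam

*jedesat* — final consonant /t/ (voiceless) → -kaf → *jedesatkaf*.
The last vowel of the causative form *jedesatkaf* is /a/, which is a non-high vowel, so the past-tense suffix is -po, giving *jedesatkafpo*.
The past-tense form *jedesatkafpo* — final sound /o/ (a vowel) → -nam → *jedesatkafponam*.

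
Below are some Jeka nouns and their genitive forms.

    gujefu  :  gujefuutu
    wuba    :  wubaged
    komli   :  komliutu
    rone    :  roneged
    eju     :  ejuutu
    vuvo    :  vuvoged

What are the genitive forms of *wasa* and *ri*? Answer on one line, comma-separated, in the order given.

The suffix is conditioned by the last vowel: -utu when the last vowel of the stem is a high vowel (*gujefu*, *komli*, *eju*); -ged when the last vowel of the stem is a non-high vowel (*wuba*, *rone*, *vuvo*).
The last vowel of *wasa* is /a/, which is a non-high vowel, so the suffix is -ged, giving *wasaged*.
The last vowel of *ri* is /i/, which is a high vowel, so the suffix is -utu, giving *riutu*.

wasaged, riutu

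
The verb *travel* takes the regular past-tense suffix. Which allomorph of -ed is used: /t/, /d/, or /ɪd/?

The stem *travel* ends in a voiced sound other than /d/.
The -ed suffix is realized as /ɪd/ after /t, d/; as /t/ after other voiceless consonants; and as /d/ after other voiced sounds.
So -ed on *travel* is pronounced /d/.

/d/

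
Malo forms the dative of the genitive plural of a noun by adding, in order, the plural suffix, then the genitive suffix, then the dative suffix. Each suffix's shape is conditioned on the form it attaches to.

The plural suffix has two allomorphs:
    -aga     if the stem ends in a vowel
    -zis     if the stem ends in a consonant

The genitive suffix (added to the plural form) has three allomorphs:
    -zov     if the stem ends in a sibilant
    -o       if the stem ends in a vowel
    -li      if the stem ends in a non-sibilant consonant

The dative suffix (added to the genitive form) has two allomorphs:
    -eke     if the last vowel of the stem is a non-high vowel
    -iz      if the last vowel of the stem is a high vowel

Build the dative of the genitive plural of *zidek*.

Since the final sound of *zidek* is /k/ (a consonant), it takes -zis, giving *zidekzis*.
The plural form *zidekzis*: final sound = /s/, a sibilant → -zov → *zidekziszov*.
The genitive form *zidekziszov* — last vowel /o/ (a non-high vowel) → -eke → *zidekziszoveke*.

zidekziszoveke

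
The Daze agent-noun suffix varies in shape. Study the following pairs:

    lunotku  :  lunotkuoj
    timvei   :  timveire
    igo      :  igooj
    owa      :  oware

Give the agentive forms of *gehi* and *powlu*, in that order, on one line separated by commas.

gehire, powluoj

The alternation tracks the last vowel of the stem — -oj when the last vowel of the stem is a rounded vowel (*lunotku*, *igo*); -re when the last vowel of the stem is an unrounded vowel (*timvei*, *owa*).
*gehi*: last vowel = /i/, an unrounded vowel → -re → *gehire*.
The last vowel of *powlu* is /u/, which is a rounded vowel, so the suffix is -oj, giving *powluoj*.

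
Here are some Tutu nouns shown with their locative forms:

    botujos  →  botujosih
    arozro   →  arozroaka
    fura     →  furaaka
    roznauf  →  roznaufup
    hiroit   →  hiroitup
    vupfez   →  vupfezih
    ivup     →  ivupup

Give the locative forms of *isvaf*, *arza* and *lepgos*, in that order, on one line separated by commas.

isvafup, arzaaka, lepgosih

The suffix is conditioned by the final sound: -ih when the stem ends in a sibilant (*botujos*, *vupfez*); -up when the stem ends in a non-sibilant consonant (*roznauf*, *hiroit*, *ivup*); -aka when the stem ends in a vowel (*arozro*, *fura*).
*isvaf*: final sound = /f/, a non-sibilant consonant → -up → *isvafup*.
Since the final sound of *arza* is /a/ (a vowel), it takes -aka, giving *arzaaka*.
*lepgos*: final sound = /s/, a sibilant → -ih → *lepgosih*.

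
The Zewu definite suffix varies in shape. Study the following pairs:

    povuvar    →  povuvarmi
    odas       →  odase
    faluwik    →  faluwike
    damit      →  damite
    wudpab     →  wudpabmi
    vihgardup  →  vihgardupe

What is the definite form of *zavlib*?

zavlibmi

The suffix is conditioned by the final consonant: -e when the stem ends in a voiceless consonant (*odas*, *faluwik*, *damit*, *vihgardup*); -mi when the stem ends in a voiced consonant (*povuvar*, *wudpab*).
*zavlib* — final consonant /b/ (voiced) → -mi → *zavlibmi*.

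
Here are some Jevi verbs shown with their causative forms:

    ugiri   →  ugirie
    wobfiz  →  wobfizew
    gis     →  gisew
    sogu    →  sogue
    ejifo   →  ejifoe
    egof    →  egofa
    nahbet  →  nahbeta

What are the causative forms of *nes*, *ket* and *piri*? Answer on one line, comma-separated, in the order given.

The alternation tracks the final sound of the stem — -ew when the stem ends in a sibilant (*wobfiz*, *gis*); -a when the stem ends in a non-sibilant consonant (*egof*, *nahbet*); -e when the stem ends in a vowel (*ugiri*, *sogu*, *ejifo*).
*nes* — final sound /s/ (a sibilant) → -ew → *nesew*.
Since the final sound of *ket* is /t/ (a non-sibilant consonant), it takes -a, giving *keta*.
*piri*: final sound = /i/, a vowel → -e → *pirie*.

nesew, keta, pirie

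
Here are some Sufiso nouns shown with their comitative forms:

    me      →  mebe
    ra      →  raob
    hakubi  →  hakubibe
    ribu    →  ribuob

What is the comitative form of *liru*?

liruob

Looking at the last vowel of each stem: -be when the last vowel of the stem is a front vowel (*me*, *hakubi*); -ob when the last vowel of the stem is a back vowel (*ra*, *ribu*).
*liru*: last vowel = /u/, a back vowel → -ob → *liruob*.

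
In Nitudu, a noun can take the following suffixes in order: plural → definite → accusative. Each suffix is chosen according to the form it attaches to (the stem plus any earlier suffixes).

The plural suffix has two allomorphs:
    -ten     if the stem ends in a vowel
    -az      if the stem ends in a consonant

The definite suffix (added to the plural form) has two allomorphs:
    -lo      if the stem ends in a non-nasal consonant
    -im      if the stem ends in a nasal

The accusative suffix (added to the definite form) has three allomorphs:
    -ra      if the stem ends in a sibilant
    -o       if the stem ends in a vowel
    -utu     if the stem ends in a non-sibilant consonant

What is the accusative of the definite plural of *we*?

wetenimutu

Since the final sound of *we* is /e/ (a vowel), it takes -ten, giving *weten*.
The plural form *weten* — final consonant /n/ (a nasal) → -im → *wetenim*.
Since the final sound of the definite form *wetenim* is /m/ (a non-sibilant consonant), it takes -utu, giving *wetenimutu*.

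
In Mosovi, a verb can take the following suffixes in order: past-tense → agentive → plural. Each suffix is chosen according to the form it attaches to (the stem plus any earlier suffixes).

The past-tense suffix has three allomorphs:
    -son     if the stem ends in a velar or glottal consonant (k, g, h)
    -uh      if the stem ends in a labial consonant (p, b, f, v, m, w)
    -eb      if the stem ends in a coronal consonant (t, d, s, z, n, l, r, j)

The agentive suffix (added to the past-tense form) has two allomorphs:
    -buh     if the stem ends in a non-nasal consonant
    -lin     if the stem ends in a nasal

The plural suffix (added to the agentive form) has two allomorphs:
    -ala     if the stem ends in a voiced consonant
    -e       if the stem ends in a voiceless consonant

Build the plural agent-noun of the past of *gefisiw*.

*gefisiw*: final consonant = /w/, labial → -uh → *gefisiwuh*.
The past-tense form *gefisiwuh* — final consonant /h/ (non-nasal) → -buh → *gefisiwuhbuh*.
The final consonant of the agentive form *gefisiwuhbuh* is /h/, which is voiceless, so the plural suffix is -e, giving *gefisiwuhbuhe*.

gefisiwuhbuhe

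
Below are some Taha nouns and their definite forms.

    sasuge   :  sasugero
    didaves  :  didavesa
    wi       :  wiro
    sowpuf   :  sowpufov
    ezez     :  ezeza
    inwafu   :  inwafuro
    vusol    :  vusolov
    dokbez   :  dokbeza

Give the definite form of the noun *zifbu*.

zifburo

The pattern is sibilance of the final sound: -a when the stem ends in a sibilant (*didaves*, *ezez*, *dokbez*); -ov when the stem ends in a non-sibilant consonant (*sowpuf*, *vusol*); -ro when the stem ends in a vowel (*sasuge*, *wi*, *inwafu*).
*zifbu*: final sound = /u/, a vowel → -ro → *zifburo*.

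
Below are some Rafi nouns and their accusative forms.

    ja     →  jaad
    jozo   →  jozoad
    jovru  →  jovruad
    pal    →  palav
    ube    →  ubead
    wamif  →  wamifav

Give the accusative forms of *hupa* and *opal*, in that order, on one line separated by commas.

hupaad, opalav

The alternation tracks the final sound of the stem — -av when the stem ends in a consonant (*pal*, *wamif*); -ad when the stem ends in a vowel (*ja*, *jozo*, *jovru*, *ube*).
*hupa* — final sound /a/ (a vowel) → -ad → *hupaad*.
Since the final sound of *opal* is /l/ (a consonant), it takes -av, giving *opalav*.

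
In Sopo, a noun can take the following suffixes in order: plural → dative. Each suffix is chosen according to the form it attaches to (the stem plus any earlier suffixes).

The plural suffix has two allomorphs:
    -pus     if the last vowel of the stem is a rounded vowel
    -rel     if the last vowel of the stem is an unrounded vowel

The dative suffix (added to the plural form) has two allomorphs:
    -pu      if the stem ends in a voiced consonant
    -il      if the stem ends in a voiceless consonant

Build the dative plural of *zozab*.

Since the last vowel of *zozab* is /a/ (an unrounded vowel), it takes -rel, giving *zozabrel*.
The final consonant of the plural form *zozabrel* is /l/, which is voiced, so the dative suffix is -pu, giving *zozabrelpu*.

zozabrelpu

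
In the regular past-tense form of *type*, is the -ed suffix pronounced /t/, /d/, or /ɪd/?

/t/

The stem *type* ends in a voiceless consonant other than /t/.
The -ed suffix is realized as /ɪd/ after /t, d/; as /t/ after other voiceless consonants; and as /d/ after other voiced sounds.
So -ed on *type* is pronounced /t/.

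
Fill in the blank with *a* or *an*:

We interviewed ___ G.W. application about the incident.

a

The indefinite article is chosen by the initial *sound* of the following word, not its spelling.
The initialism *G.W.* is read letter by letter; the first letter, G, is pronounced /dʒiː/, which begins with a consonant sound.
So the article is *a*: We interviewed a G.W. application about the incident.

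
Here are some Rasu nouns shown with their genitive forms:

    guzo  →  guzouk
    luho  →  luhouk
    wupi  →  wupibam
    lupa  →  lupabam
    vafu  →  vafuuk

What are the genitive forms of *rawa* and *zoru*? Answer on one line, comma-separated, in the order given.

The pattern is rounding harmony: -uk when the last vowel of the stem is a rounded vowel (*guzo*, *luho*, *vafu*); -bam when the last vowel of the stem is an unrounded vowel (*wupi*, *lupa*).
*rawa* — last vowel /a/ (an unrounded vowel) → -bam → *rawabam*.
*zoru* — last vowel /u/ (a rounded vowel) → -uk → *zoruuk*.

rawabam, zoruuk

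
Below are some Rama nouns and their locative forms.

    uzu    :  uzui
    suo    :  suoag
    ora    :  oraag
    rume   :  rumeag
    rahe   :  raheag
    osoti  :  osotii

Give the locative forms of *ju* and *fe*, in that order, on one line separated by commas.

The suffix is conditioned by the last vowel: -i when the last vowel of the stem is a high vowel (*uzu*, *osoti*); -ag when the last vowel of the stem is a non-high vowel (*suo*, *ora*, *rume*, *rahe*).
*ju* — last vowel /u/ (a high vowel) → -i → *jui*.
*fe* — last vowel /e/ (a non-high vowel) → -ag → *feag*.

jui, feag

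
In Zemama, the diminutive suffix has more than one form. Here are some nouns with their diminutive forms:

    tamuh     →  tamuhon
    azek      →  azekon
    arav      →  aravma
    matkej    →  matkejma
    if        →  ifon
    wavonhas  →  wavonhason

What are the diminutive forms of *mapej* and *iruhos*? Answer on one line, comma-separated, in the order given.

mapejma, iruhoson

The pattern is voicing of the final consonant: -on when the stem ends in a voiceless consonant (*tamuh*, *azek*, *if*, *wavonhas*); -ma when the stem ends in a voiced consonant (*arav*, *matkej*).
*mapej*: final consonant = /j/, voiced → -ma → *mapejma*.
Since the final consonant of *iruhos* is /s/ (voiceless), it takes -on, giving *iruhoson*.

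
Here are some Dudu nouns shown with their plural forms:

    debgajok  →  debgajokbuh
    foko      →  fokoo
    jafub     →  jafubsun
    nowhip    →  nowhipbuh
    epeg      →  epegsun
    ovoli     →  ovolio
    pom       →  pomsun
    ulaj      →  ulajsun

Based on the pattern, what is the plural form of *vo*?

Looking at the final sound of each stem: -buh when the stem ends in a voiceless consonant (*debgajok*, *nowhip*); -sun when the stem ends in a voiced consonant (*jafub*, *epeg*, *pom*, *ulaj*); -o when the stem ends in a vowel (*foko*, *ovoli*).
The final sound of *vo* is /o/, which is a vowel, so the suffix is -o, giving *voo*.

voo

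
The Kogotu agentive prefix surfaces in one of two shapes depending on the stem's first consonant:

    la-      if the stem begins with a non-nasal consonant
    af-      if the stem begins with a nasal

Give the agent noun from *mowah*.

*mowah* — first consonant /m/ (a nasal) → af- → *afmowah*.

afmowah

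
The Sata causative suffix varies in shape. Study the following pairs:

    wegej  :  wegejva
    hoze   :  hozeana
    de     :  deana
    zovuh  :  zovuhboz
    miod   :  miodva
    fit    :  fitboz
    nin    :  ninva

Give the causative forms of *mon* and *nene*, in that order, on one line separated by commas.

monva, neneana

The alternation tracks the final sound of the stem — -boz when the stem ends in a voiceless consonant (*zovuh*, *fit*); -va when the stem ends in a voiced consonant (*wegej*, *miod*, *nin*); -ana when the stem ends in a vowel (*hoze*, *de*).
*mon* — final sound /n/ (a voiced consonant) → -va → *monva*.
*nene*: final sound = /e/, a vowel → -ana → *neneana*.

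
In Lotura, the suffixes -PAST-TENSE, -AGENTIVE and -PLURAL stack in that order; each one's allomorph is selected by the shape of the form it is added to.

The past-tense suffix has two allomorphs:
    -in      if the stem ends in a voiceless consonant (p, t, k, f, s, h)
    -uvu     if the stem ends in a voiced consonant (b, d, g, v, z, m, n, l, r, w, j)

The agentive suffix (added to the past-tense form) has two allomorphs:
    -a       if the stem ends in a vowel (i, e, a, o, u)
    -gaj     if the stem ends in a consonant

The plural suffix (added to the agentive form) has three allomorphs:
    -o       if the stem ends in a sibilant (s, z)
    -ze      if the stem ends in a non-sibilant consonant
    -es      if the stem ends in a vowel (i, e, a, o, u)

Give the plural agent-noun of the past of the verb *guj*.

gujuvuaes

*guj* — final consonant /j/ (voiced) → -uvu → *gujuvu*.
The past-tense form *gujuvu* — final sound /u/ (a vowel) → -a → *gujuvua*.
The agentive form *gujuvua*: final sound = /a/, a vowel → -es → *gujuvuaes*.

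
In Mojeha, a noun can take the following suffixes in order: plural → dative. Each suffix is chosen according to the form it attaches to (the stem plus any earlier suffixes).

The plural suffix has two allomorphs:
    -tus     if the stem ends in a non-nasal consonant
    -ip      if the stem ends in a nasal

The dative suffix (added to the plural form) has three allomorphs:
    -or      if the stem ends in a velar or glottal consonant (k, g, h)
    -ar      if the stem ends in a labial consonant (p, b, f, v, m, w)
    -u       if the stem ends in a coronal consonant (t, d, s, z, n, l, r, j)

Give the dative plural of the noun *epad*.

epadtusu

The final consonant of *epad* is /d/, which is non-nasal, so the plural suffix is -tus, giving *epadtus*.
The plural form *epadtus*: final consonant = /s/, coronal → -u → *epadtusu*.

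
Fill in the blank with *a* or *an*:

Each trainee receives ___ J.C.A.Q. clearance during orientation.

a

The indefinite article is chosen by the initial *sound* of the following word, not its spelling.
The initialism *J.C.A.Q.* is read letter by letter; the first letter, J, is pronounced /dʒeɪ/, which begins with a consonant sound.
So the article is *a*: Each trainee receives a J.C.A.Q. clearance during orientation.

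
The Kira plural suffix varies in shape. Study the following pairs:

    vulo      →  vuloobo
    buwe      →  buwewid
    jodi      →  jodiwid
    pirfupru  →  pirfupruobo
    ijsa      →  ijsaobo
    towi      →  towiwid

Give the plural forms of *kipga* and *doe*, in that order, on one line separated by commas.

kipgaobo, doewid

The alternation tracks the last vowel of the stem — -wid when the last vowel of the stem is a front vowel (*buwe*, *jodi*, *towi*); -obo when the last vowel of the stem is a back vowel (*vulo*, *pirfupru*, *ijsa*).
*kipga* — last vowel /a/ (a back vowel) → -obo → *kipgaobo*.
The last vowel of *doe* is /e/, which is a front vowel, so the suffix is -wid, giving *doewid*.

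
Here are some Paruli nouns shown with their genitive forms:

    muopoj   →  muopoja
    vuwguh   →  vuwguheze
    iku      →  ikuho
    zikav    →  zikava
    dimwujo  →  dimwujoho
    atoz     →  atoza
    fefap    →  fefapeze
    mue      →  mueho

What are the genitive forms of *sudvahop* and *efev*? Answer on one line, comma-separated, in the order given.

sudvahopeze, efeva

The pattern is voicing of the final sound: -eze when the stem ends in a voiceless consonant (*vuwguh*, *fefap*); -a when the stem ends in a voiced consonant (*muopoj*, *zikav*, *atoz*); -ho when the stem ends in a vowel (*iku*, *dimwujo*, *mue*).
*sudvahop*: final sound = /p/, a voiceless consonant → -eze → *sudvahopeze*.
The final sound of *efev* is /v/, which is a voiced consonant, so the suffix is -a, giving *efeva*.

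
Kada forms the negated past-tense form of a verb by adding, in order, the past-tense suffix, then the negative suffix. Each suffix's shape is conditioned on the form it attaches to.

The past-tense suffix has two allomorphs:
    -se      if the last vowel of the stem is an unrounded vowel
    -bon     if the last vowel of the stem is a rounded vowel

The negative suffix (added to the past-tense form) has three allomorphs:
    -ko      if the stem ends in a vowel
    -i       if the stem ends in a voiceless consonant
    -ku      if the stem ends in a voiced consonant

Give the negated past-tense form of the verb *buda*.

The last vowel of *buda* is /a/, which is an unrounded vowel, so the past-tense suffix is -se, giving *budase*.
The final sound of the past-tense form *budase* is /e/, which is a vowel, so the negative suffix is -ko, giving *budaseko*.

budaseko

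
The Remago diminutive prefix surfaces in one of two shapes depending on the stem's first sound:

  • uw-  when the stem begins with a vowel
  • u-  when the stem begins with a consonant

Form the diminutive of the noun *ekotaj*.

Since the first sound of *ekotaj* is /e/ (a vowel), it takes uw-, giving *uwekotaj*.

uwekotaj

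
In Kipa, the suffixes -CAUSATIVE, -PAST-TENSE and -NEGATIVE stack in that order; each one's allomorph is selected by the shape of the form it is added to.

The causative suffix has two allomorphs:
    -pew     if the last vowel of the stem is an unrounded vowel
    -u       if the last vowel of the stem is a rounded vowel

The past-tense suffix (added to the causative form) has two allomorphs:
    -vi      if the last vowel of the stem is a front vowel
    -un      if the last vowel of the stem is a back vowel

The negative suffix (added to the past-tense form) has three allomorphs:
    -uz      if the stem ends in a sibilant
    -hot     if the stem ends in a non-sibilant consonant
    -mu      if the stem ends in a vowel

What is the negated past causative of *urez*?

Since the last vowel of *urez* is /e/ (an unrounded vowel), it takes -pew, giving *urezpew*.
The causative form *urezpew* — last vowel /e/ (a front vowel) → -vi → *urezpewvi*.
The past-tense form *urezpewvi* — final sound /i/ (a vowel) → -mu → *urezpewvimu*.

urezpewvimu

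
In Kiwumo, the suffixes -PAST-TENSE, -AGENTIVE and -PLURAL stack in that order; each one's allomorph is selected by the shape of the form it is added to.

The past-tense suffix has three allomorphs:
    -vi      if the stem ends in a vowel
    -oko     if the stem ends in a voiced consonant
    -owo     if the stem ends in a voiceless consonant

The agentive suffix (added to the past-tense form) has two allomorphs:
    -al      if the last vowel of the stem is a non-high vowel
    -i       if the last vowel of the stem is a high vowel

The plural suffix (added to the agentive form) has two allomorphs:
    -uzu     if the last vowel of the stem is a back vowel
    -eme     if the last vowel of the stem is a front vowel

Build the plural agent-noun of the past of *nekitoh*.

nekitohowoaluzu

The final sound of *nekitoh* is /h/, which is a voiceless consonant, so the past-tense suffix is -owo, giving *nekitohowo*.
The past-tense form *nekitohowo* — last vowel /o/ (a non-high vowel) → -al → *nekitohowoal*.
The agentive form *nekitohowoal* — last vowel /a/ (a back vowel) → -uzu → *nekitohowoaluzu*.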